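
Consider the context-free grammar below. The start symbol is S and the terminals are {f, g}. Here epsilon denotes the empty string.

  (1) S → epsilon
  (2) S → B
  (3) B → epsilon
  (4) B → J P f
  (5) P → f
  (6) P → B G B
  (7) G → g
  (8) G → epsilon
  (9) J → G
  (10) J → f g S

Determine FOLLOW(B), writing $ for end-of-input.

{$, f, g}

FIRST(G): from G→g we get {g}; from G→epsilon we get {epsilon}. So FIRST(G) = {epsilon, g}.
FIRST(J): from J→G we get {epsilon, g}; from J→f g S we get {f}. So FIRST(J) = {epsilon, f, g}.
FIRST(S): from S→epsilon we get {epsilon}; from S→B we get {epsilon, f, g}. So FIRST(S) = {epsilon, f, g}.
FIRST(B): from B→epsilon we get {epsilon}; from B→J P f we get {f, g}. So FIRST(B) = {epsilon, f, g}.
FIRST(P): from P→f we get {f}; from P→B G B we get {epsilon, f, g}. So FIRST(P) = {epsilon, f, g}.
FOLLOW(S) includes $ since S is the start symbol.
FOLLOW(P): in B→J P f, P is followed by f with FIRST {f}. Thus FOLLOW(P) = {f}.
FOLLOW(J): in B→J P f, J is followed by P f with FIRST {f, g}. Thus FOLLOW(J) = {f, g}.
FOLLOW(S): in J→f g S, the suffix after S is empty, so FOLLOW(S) ⊇ FOLLOW(J) = {f, g}. Thus FOLLOW(S) = {$, f, g}.
FOLLOW(B): in S→B, the suffix after B is empty, so FOLLOW(B) ⊇ FOLLOW(S) = {$, f, g}; in P→B G B (occurrence 1), B is followed by G B with FIRST {epsilon, f, g}; in P→B G B (occurrence 1), the suffix after B is nullable, so FOLLOW(B) ⊇ FOLLOW(P) = {f}; in P→B G B (occurrence 2), the suffix after B is empty, so FOLLOW(B) ⊇ FOLLOW(P) = {f}. Thus FOLLOW(B) = {$, f, g}.
FOLLOW(G): in P→B G B, G is followed by B with FIRST {epsilon, f, g}; in P→B G B, the suffix after G is nullable, so FOLLOW(G) ⊇ FOLLOW(P) = {f}; in J→G, the suffix after G is empty, so FOLLOW(G) ⊇ FOLLOW(J) = {f, g}. Thus FOLLOW(G) = {f, g}.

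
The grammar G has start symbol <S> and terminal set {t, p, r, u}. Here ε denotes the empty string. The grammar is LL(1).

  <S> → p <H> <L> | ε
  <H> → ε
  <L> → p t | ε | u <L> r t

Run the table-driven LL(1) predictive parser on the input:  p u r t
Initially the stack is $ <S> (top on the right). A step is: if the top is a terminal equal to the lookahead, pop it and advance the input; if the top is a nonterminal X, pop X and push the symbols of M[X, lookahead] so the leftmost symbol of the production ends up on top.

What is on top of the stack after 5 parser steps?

<L>

step 1: stack=$ <S>  input=p u r t $  — expand <S> → p <H> <L>
step 2: stack=$ <L> <H> p  input=p u r t $  — match p
step 3: stack=$ <L> <H>  input=u r t $  — expand <H> → ε
step 4: stack=$ <L>  input=u r t $  — expand <L> → u <L> r t
step 5: stack=$ t r <L> u  input=u r t $  — match u
Stack after step 5: $ t r <L> (top = <L>).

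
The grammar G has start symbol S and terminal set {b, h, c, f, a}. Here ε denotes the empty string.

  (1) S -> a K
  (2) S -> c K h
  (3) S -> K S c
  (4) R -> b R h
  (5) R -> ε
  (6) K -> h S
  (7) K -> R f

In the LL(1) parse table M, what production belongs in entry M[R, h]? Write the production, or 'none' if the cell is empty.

FIRST(R) = {ε, b}
FIRST(K) = {b, f, h}  (via R f)
FIRST(S) = {a, b, c, f, h}  (via K S c)
FOLLOW(S) includes $ since S is the start symbol.
FOLLOW(R): in R->b R h, R is followed by h with FIRST {h}; in K->R f, R is followed by f with FIRST {f}. Thus FOLLOW(R) = {f, h}.
For R -> b R h: FIRST(b R h) = {b}, so it goes in M[R, t] for t ∈ {b}.
For R -> ε: FIRST(ε) = {ε}, so it goes in M[R, t] for t ∈ {}; since ε ∈ FIRST, also for every t ∈ FOLLOW(R) = {f, h}.

R -> ε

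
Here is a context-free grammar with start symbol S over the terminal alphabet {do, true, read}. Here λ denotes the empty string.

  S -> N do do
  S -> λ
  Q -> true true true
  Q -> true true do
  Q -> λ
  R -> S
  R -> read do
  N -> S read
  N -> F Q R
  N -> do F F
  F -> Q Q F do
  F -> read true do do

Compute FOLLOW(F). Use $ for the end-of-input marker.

FIRST(Q): from Q->true true true we get {true}; from Q->true true do we get {true}; from Q->λ we get {λ}. So FIRST(Q) = {λ, true}.
FIRST(F): from F->Q Q F do we get {read, true}; from F->read true do do we get {read}. So FIRST(F) = {read, true}.
FIRST(S): from S->N do do we get {do, read, true}; from S->λ we get {λ}. So FIRST(S) = {λ, do, read, true}.
FIRST(R): from R->S we get {λ, do, read, true}; from R->read do we get {read}. So FIRST(R) = {λ, do, read, true}.
FIRST(N): from N->S read we get {do, read, true}; from N->F Q R we get {read, true}; from N->do F F we get {do}. So FIRST(N) = {do, read, true}.
FOLLOW(S) includes $ since S is the start symbol.
FOLLOW(N): in S->N do do, N is followed by do do with FIRST {do}. Thus FOLLOW(N) = {do}.
FOLLOW(Q): in N->F Q R, Q is followed by R with FIRST {λ, do, read, true}; in N->F Q R, the suffix after Q is nullable, so FOLLOW(Q) ⊇ FOLLOW(N) = {do}; in F->Q Q F do (occurrence 1), Q is followed by Q F do with FIRST {read, true}; in F->Q Q F do (occurrence 2), Q is followed by F do with FIRST {read, true}. Thus FOLLOW(Q) = {do, read, true}.
FOLLOW(R): in N->F Q R, the suffix after R is empty, so FOLLOW(R) ⊇ FOLLOW(N) = {do}. Thus FOLLOW(R) = {do}.
FOLLOW(S): in R->S, the suffix after S is empty, so FOLLOW(S) ⊇ FOLLOW(R) = {do}; in N->S read, S is followed by read with FIRST {read}. Thus FOLLOW(S) = {$, do, read}.
FOLLOW(F): in N->F Q R, F is followed by Q R with FIRST {λ, do, read, true}; in N->F Q R, the suffix after F is nullable, so FOLLOW(F) ⊇ FOLLOW(N) = {do}; in N->do F F (occurrence 1), F is followed by F with FIRST {read, true}; in N->do F F (occurrence 2), the suffix after F is empty, so FOLLOW(F) ⊇ FOLLOW(N) = {do}; in F->Q Q F do, F is followed by do with FIRST {do}. Thus FOLLOW(F) = {do, read, true}.

{do, read, true}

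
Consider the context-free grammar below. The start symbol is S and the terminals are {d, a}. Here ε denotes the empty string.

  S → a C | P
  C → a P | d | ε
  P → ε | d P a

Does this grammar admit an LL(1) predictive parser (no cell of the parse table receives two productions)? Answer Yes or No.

FIRST(S) = {ε, a, d}
FIRST(C) = {ε, a, d}
FIRST(P) = {ε, d}
FOLLOW(S) = {$}
FOLLOW(C) = {$}
FOLLOW(P) = {$, a}
Each cell of M receives at most one production.

Yes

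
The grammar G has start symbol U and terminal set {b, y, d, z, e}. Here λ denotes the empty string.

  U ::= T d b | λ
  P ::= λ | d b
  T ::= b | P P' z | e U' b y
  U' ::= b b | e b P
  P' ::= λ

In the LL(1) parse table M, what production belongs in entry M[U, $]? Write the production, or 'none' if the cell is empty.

U ::= λ

FIRST(P) = {λ, d}
FIRST(U') = {b, e}
FIRST(P') = {λ}
FIRST(T) = {b, d, e, z}  (via P P' z)
FIRST(U) = {λ, b, d, e, z}  (via T d b)
FOLLOW(U) includes $ since U is the start symbol.
FOLLOW(U): U appears on no right-hand side. Thus FOLLOW(U) = {$}.
For U ::= T d b: FIRST(T d b) = {b, d, e, z}, so it goes in M[U, t] for t ∈ {b, d, e, z}.
For U ::= λ: FIRST(λ) = {λ}, so it goes in M[U, t] for t ∈ {}; since λ ∈ FIRST, also for every t ∈ FOLLOW(U) = {$}.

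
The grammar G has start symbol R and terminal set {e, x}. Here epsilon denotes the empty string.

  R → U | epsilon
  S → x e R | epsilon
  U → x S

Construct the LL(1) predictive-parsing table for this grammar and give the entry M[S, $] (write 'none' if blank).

FIRST(S): from S→x e R we get {x}; from S→epsilon we get {epsilon}. So FIRST(S) = {epsilon, x}.
FIRST(U): from U→x S we get {x}. So FIRST(U) = {x}.
FIRST(R): from R→U we get {x}; from R→epsilon we get {epsilon}. So FIRST(R) = {epsilon, x}.
FOLLOW(R) includes $ since R is the start symbol.
FOLLOW(U): in R→U, the suffix after U is empty, so FOLLOW(U) ⊇ FOLLOW(R) = {$}. Thus FOLLOW(U) = {$}.
FOLLOW(S): in U→x S, the suffix after S is empty, so FOLLOW(S) ⊇ FOLLOW(U) = {$}. Thus FOLLOW(S) = {$}.
For S → x e R: FIRST(x e R) = {x}, so it goes in M[S, t] for t ∈ {x}.
For S → epsilon: FIRST(epsilon) = {epsilon}, so it goes in M[S, t] for t ∈ {}; since epsilon ∈ FIRST, also for every t ∈ FOLLOW(S) = {$}.

S → epsilon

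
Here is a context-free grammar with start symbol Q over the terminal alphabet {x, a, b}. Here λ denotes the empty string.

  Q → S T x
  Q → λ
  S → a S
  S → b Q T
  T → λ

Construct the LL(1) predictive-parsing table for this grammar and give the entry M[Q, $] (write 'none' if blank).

FIRST(S) = {a, b}
FIRST(T) = {λ}
FIRST(Q) = {λ, a, b}  (via S T x)
FOLLOW(Q) includes $ since Q is the start symbol.
FOLLOW(S): in Q→S T x, S is followed by T x with FIRST {x}; in S→a S, the suffix after S is empty (adds nothing new). Thus FOLLOW(S) = {x}.
FOLLOW(Q): in S→b Q T, Q is followed by T with FIRST {λ}; in S→b Q T, the suffix after Q is nullable, so FOLLOW(Q) ⊇ FOLLOW(S) = {x}. Thus FOLLOW(Q) = {$, x}.
For Q → S T x: FIRST(S T x) = {a, b}, so it goes in M[Q, t] for t ∈ {a, b}.
For Q → λ: FIRST(λ) = {λ}, so it goes in M[Q, t] for t ∈ {}; since λ ∈ FIRST, also for every t ∈ FOLLOW(Q) = {$, x}.

Q → λ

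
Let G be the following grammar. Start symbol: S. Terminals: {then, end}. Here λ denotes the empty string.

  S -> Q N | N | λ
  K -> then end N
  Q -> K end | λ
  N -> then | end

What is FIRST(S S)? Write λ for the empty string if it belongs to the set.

FIRST(K): from K->then end N we get {then}. So FIRST(K) = {then}.
FIRST(N): from N->then we get {then}; from N->end we get {end}. So FIRST(N) = {end, then}.
FIRST(Q): from Q->K end we get {then}; from Q->λ we get {λ}. So FIRST(Q) = {λ, then}.
FIRST(S): from S->Q N we get {end, then}; from S->N we get {end, then}; from S->λ we get {λ}. So FIRST(S) = {λ, end, then}.
FIRST(S S): take FIRST of each symbol in turn, carrying on past any symbol whose FIRST contains λ; result {λ, end, then}.

{λ, end, then}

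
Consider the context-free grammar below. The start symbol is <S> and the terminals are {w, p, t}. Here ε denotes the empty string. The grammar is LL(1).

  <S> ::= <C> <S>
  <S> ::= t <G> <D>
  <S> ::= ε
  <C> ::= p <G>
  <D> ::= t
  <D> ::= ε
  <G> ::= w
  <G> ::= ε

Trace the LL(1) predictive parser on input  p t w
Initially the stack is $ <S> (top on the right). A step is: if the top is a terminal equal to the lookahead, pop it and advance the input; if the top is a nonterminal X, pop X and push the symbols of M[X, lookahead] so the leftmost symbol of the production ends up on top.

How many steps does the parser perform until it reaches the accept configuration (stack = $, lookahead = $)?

step 1: stack=$ <S>  input=p t w $  — expand <S> ::= <C> <S>
step 2: stack=$ <S> <C>  input=p t w $  — expand <C> ::= p <G>
step 3: stack=$ <S> <G> p  input=p t w $  — match p
step 4: stack=$ <S> <G>  input=t w $  — expand <G> ::= ε
step 5: stack=$ <S>  input=t w $  — expand <S> ::= t <G> <D>
step 6: stack=$ <D> <G> t  input=t w $  — match t
step 7: stack=$ <D> <G>  input=w $  — expand <G> ::= w
step 8: stack=$ <D> w  input=w $  — match w
step 9: stack=$ <D>  input=$  — expand <D> ::= ε
Accept reached after 9 steps.

9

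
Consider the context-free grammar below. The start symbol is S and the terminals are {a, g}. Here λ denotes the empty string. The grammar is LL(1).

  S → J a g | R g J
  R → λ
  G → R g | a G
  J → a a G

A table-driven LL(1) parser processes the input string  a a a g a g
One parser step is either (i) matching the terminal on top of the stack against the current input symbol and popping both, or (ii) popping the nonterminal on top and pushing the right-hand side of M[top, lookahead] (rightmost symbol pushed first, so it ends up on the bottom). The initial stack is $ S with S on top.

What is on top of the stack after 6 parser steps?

G

     Stack        Input          Action
  1  $ S          a a a g a g $  expand S → J a g
  2  $ g a J      a a a g a g $  expand J → a a G
  3  $ g a G a a  a a a g a g $  match a
  4  $ g a G a    a a g a g $    match a
  5  $ g a G      a g a g $      expand G → a G
  6  $ g a G a    a g a g $      match a
Stack after step 6: $ g a G (top = G).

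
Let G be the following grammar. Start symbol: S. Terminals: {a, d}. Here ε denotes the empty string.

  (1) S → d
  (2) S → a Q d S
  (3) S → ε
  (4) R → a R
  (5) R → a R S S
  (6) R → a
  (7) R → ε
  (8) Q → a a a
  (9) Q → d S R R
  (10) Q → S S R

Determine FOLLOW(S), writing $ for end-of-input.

FIRST(S) = {ε, a, d}
FIRST(R) = {ε, a}
FIRST(Q) = {ε, a, d}  (via S S R)
FOLLOW(S) includes $ since S is the start symbol.
FOLLOW(Q): in S→a Q d S, Q is followed by d S with FIRST {d}. Thus FOLLOW(Q) = {d}.
FOLLOW(R): in R→a R, the suffix after R is empty (adds nothing new); in R→a R S S, R is followed by S S with FIRST {ε, a, d}; in R→a R S S, the suffix after R is nullable (adds nothing new); in Q→d S R R (occurrence 1), R is followed by R with FIRST {ε, a}; in Q→d S R R (occurrence 1), the suffix after R is nullable, so FOLLOW(R) ⊇ FOLLOW(Q) = {d}; in Q→d S R R (occurrence 2), the suffix after R is empty, so FOLLOW(R) ⊇ FOLLOW(Q) = {d}; in Q→S S R, the suffix after R is empty, so FOLLOW(R) ⊇ FOLLOW(Q) = {d}. Thus FOLLOW(R) = {a, d}.
FOLLOW(S): in S→a Q d S, the suffix after S is empty (adds nothing new); in R→a R S S (occurrence 1), S is followed by S with FIRST {ε, a, d}; in R→a R S S (occurrence 1), the suffix after S is nullable, so FOLLOW(S) ⊇ FOLLOW(R) = {a, d}; in R→a R S S (occurrence 2), the suffix after S is empty, so FOLLOW(S) ⊇ FOLLOW(R) = {a, d}; in Q→d S R R, S is followed by R R with FIRST {ε, a}; in Q→d S R R, the suffix after S is nullable, so FOLLOW(S) ⊇ FOLLOW(Q) = {d}; in Q→S S R (occurrence 1), S is followed by S R with FIRST {ε, a, d}; in Q→S S R (occurrence 1), the suffix after S is nullable, so FOLLOW(S) ⊇ FOLLOW(Q) = {d}; in Q→S S R (occurrence 2), S is followed by R with FIRST {ε, a}; in Q→S S R (occurrence 2), the suffix after S is nullable, so FOLLOW(S) ⊇ FOLLOW(Q) = {d}. Thus FOLLOW(S) = {$, a, d}.

{$, a, d}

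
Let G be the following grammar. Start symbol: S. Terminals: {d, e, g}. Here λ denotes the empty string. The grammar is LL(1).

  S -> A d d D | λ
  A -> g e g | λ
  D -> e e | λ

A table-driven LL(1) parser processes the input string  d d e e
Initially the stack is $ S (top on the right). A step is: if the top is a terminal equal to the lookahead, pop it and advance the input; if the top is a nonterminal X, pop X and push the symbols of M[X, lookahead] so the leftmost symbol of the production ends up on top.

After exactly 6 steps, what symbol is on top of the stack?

e

step 1: stack=$ S  input=d d e e $  — expand S -> A d d D
step 2: stack=$ D d d A  input=d d e e $  — expand A -> λ
step 3: stack=$ D d d  input=d d e e $  — match d
step 4: stack=$ D d  input=d e e $  — match d
step 5: stack=$ D  input=e e $  — expand D -> e e
step 6: stack=$ e e  input=e e $  — match e
Stack after step 6: $ e (top = e).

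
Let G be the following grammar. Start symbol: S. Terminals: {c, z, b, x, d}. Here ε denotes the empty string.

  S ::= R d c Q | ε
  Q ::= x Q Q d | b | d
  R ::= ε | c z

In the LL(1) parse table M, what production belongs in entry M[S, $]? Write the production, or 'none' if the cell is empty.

S ::= ε

FIRST(Q): from Q::=x Q Q d we get {x}; from Q::=b we get {b}; from Q::=d we get {d}. So FIRST(Q) = {b, d, x}.
FIRST(R): from R::=ε we get {ε}; from R::=c z we get {c}. So FIRST(R) = {ε, c}.
FIRST(S): from S::=R d c Q we get {c, d}; from S::=ε we get {ε}. So FIRST(S) = {ε, c, d}.
FOLLOW(S) includes $ since S is the start symbol.
FOLLOW(S): S appears on no right-hand side. Thus FOLLOW(S) = {$}.
For S ::= R d c Q: FIRST(R d c Q) = {c, d}, so it goes in M[S, t] for t ∈ {c, d}.
For S ::= ε: FIRST(ε) = {ε}, so it goes in M[S, t] for t ∈ {}; since ε ∈ FIRST, also for every t ∈ FOLLOW(S) = {$}.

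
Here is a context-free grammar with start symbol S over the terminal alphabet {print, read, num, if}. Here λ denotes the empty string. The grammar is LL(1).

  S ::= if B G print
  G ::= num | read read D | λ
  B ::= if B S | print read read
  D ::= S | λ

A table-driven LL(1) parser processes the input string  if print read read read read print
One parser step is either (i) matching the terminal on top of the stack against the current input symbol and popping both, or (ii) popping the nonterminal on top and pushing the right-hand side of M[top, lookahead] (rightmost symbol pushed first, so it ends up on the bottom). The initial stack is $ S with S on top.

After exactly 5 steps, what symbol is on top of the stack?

read

step 1: stack=$ S  input=if print read read read read print $  — expand S ::= if B G print
step 2: stack=$ print G B if  input=if print read read read read print $  — match if
step 3: stack=$ print G B  input=print read read read read print $  — expand B ::= print read read
step 4: stack=$ print G read read print  input=print read read read read print $  — match print
step 5: stack=$ print G read read  input=read read read read print $  — match read
Stack after step 5: $ print G read (top = read).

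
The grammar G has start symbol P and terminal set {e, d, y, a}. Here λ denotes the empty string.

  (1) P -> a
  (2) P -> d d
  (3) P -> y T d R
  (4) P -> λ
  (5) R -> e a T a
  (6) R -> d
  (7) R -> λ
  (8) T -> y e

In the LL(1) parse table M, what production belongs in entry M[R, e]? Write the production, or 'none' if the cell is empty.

FIRST(P) = {λ, a, d, y}
FIRST(R) = {λ, d, e}
FIRST(T) = {y}
FOLLOW(P) includes $ since P is the start symbol.
FOLLOW(P): P appears on no right-hand side. Thus FOLLOW(P) = {$}.
FOLLOW(R): in P->y T d R, the suffix after R is empty, so FOLLOW(R) ⊇ FOLLOW(P) = {$}. Thus FOLLOW(R) = {$}.
For R -> e a T a: FIRST(e a T a) = {e}, so it goes in M[R, t] for t ∈ {e}.
For R -> d: FIRST(d) = {d}, so it goes in M[R, t] for t ∈ {d}.
For R -> λ: FIRST(λ) = {λ}, so it goes in M[R, t] for t ∈ {}; since λ ∈ FIRST, also for every t ∈ FOLLOW(R) = {$}.

R -> e a T a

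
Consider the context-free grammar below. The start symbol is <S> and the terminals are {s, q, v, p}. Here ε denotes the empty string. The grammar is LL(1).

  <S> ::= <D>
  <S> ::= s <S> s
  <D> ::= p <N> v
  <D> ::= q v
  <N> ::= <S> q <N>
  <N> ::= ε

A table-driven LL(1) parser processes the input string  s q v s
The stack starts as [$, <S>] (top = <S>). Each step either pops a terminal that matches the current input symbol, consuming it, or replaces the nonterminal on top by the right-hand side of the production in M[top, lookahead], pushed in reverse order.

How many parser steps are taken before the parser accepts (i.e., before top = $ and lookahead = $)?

     Stack      Input      Action
  1  $ <S>      s q v s $  expand <S> ::= s <S> s
  2  $ s <S> s  s q v s $  match s
  3  $ s <S>    q v s $    expand <S> ::= <D>
  4  $ s <D>    q v s $    expand <D> ::= q v
  5  $ s v q    q v s $    match q
  6  $ s v      v s $      match v
  7  $ s        s $        match s
Accept reached after 7 steps.

7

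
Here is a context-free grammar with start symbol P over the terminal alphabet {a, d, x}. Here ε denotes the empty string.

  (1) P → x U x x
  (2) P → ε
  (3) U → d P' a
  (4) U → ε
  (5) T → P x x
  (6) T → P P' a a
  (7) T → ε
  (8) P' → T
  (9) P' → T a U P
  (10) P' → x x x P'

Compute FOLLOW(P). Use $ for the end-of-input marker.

FIRST(P) = {ε, x}
FIRST(U) = {ε, d}
FIRST(T) = {ε, a, x}  (via P x x, P P' a a)
FIRST(P') = {ε, a, x}  (via T, T a U P)
FOLLOW(P) includes $ since P is the start symbol.
FOLLOW(P'): in U→d P' a, P' is followed by a with FIRST {a}; in T→P P' a a, P' is followed by a a with FIRST {a}; in P'→x x x P', the suffix after P' is empty (adds nothing new). Thus FOLLOW(P') = {a}.
FOLLOW(P): in T→P x x, P is followed by x x with FIRST {x}; in T→P P' a a, P is followed by P' a a with FIRST {a, x}; in P'→T a U P, the suffix after P is empty, so FOLLOW(P) ⊇ FOLLOW(P') = {a}. Thus FOLLOW(P) = {$, a, x}.
FOLLOW(U): in P→x U x x, U is followed by x x with FIRST {x}; in P'→T a U P, U is followed by P with FIRST {ε, x}; in P'→T a U P, the suffix after U is nullable, so FOLLOW(U) ⊇ FOLLOW(P') = {a}. Thus FOLLOW(U) = {a, x}.
FOLLOW(T): in P'→T, the suffix after T is empty, so FOLLOW(T) ⊇ FOLLOW(P') = {a}; in P'→T a U P, T is followed by a U P with FIRST {a}. Thus FOLLOW(T) = {a}.

{$, a, x}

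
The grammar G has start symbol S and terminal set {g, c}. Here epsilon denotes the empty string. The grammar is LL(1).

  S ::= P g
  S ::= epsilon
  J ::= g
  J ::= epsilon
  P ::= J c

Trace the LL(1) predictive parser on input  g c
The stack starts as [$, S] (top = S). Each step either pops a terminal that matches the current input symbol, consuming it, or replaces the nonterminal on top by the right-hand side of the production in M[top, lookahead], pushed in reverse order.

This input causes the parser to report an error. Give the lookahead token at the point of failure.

     Stack    Input  Action
  1  $ S      g c $  expand S ::= P g
  2  $ g P    g c $  expand P ::= J c
  3  $ g c J  g c $  expand J ::= g
  4  $ g c g  g c $  match g
  5  $ g c    c $    match c
  6  $ g      $      error: top is terminal g but lookahead is $

$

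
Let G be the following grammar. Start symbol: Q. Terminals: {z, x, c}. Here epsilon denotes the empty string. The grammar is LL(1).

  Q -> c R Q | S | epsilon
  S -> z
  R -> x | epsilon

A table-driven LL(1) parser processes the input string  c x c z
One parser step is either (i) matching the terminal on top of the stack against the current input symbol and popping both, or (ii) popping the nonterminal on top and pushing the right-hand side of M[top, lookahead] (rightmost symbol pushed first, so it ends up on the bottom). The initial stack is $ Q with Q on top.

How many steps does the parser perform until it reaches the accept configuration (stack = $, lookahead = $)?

10

step 1: stack=$ Q  input=c x c z $  — expand Q -> c R Q
step 2: stack=$ Q R c  input=c x c z $  — match c
step 3: stack=$ Q R  input=x c z $  — expand R -> x
step 4: stack=$ Q x  input=x c z $  — match x
step 5: stack=$ Q  input=c z $  — expand Q -> c R Q
step 6: stack=$ Q R c  input=c z $  — match c
step 7: stack=$ Q R  input=z $  — expand R -> epsilon
step 8: stack=$ Q  input=z $  — expand Q -> S
step 9: stack=$ S  input=z $  — expand S -> z
step 10: stack=$ z  input=z $  — match z
Accept reached after 10 steps.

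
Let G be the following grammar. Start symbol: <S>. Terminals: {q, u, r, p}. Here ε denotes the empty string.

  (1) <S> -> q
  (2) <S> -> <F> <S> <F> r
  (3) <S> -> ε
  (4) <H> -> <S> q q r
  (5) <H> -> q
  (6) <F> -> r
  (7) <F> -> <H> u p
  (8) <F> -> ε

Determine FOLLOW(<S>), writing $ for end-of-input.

{$, q, r}

FIRST(<S>) = {ε, q, r}  (via <F> <S> <F> r)
FIRST(<H>) = {q, r}  (via <S> q q r)
FIRST(<F>) = {ε, q, r}  (via <H> u p)
FOLLOW(<S>) includes $ since <S> is the start symbol.
FOLLOW(<S>): in <S>-><F> <S> <F> r, <S> is followed by <F> r with FIRST {q, r}; in <H>-><S> q q r, <S> is followed by q q r with FIRST {q}. Thus FOLLOW(<S>) = {$, q, r}.
FOLLOW(<H>): in <F>-><H> u p, <H> is followed by u p with FIRST {u}. Thus FOLLOW(<H>) = {u}.
FOLLOW(<F>): in <S>-><F> <S> <F> r (occurrence 1), <F> is followed by <S> <F> r with FIRST {q, r}; in <S>-><F> <S> <F> r (occurrence 2), <F> is followed by r with FIRST {r}. Thus FOLLOW(<F>) = {q, r}.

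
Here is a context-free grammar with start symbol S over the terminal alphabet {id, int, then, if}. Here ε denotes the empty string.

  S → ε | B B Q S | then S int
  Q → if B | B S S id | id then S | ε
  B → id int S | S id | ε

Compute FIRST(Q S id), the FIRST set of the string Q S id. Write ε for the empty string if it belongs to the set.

{id, if, then}

FIRST(S): from S→ε we get {ε}; from S→B B Q S we get {ε, id, if, then}; from S→then S int we get {then}. So FIRST(S) = {ε, id, if, then}.
FIRST(B): from B→id int S we get {id}; from B→S id we get {id, if, then}; from B→ε we get {ε}. So FIRST(B) = {ε, id, if, then}.
FIRST(Q): from Q→if B we get {if}; from Q→B S S id we get {id, if, then}; from Q→id then S we get {id}; from Q→ε we get {ε}. So FIRST(Q) = {ε, id, if, then}.
FIRST(Q S id): take FIRST of each symbol in turn, carrying on past any symbol whose FIRST contains ε; result {id, if, then}.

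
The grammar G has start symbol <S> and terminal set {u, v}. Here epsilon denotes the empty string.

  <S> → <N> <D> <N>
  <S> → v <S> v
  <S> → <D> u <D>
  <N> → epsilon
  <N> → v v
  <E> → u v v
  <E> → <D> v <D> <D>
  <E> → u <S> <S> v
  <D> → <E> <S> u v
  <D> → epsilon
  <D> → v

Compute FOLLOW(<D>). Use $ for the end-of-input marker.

FIRST(<N>) = {epsilon, v}
FIRST(<S>) = {epsilon, u, v}  (via <N> <D> <N>, <D> u <D>)
FIRST(<E>) = {u, v}  (via <D> v <D> <D>)
FIRST(<D>) = {epsilon, u, v}  (via <E> <S> u v)
FOLLOW(<S>) includes $ since <S> is the start symbol.
FOLLOW(<S>): in <S>→v <S> v, <S> is followed by v with FIRST {v}; in <E>→u <S> <S> v (occurrence 1), <S> is followed by <S> v with FIRST {u, v}; in <E>→u <S> <S> v (occurrence 2), <S> is followed by v with FIRST {v}; in <D>→<E> <S> u v, <S> is followed by u v with FIRST {u}. Thus FOLLOW(<S>) = {$, u, v}.
FOLLOW(<N>): in <S>→<N> <D> <N> (occurrence 1), <N> is followed by <D> <N> with FIRST {epsilon, u, v}; in <S>→<N> <D> <N> (occurrence 1), the suffix after <N> is nullable, so FOLLOW(<N>) ⊇ FOLLOW(<S>) = {$, u, v}; in <S>→<N> <D> <N> (occurrence 2), the suffix after <N> is empty, so FOLLOW(<N>) ⊇ FOLLOW(<S>) = {$, u, v}. Thus FOLLOW(<N>) = {$, u, v}.
FOLLOW(<E>): in <D>→<E> <S> u v, <E> is followed by <S> u v with FIRST {u, v}. Thus FOLLOW(<E>) = {u, v}.
FOLLOW(<D>): in <S>→<N> <D> <N>, <D> is followed by <N> with FIRST {epsilon, v}; in <S>→<N> <D> <N>, the suffix after <D> is nullable, so FOLLOW(<D>) ⊇ FOLLOW(<S>) = {$, u, v}; in <S>→<D> u <D> (occurrence 1), <D> is followed by u <D> with FIRST {u}; in <S>→<D> u <D> (occurrence 2), the suffix after <D> is empty, so FOLLOW(<D>) ⊇ FOLLOW(<S>) = {$, u, v}; in <E>→<D> v <D> <D> (occurrence 1), <D> is followed by v <D> <D> with FIRST {v}; in <E>→<D> v <D> <D> (occurrence 2), <D> is followed by <D> with FIRST {epsilon, u, v}; in <E>→<D> v <D> <D> (occurrence 2), the suffix after <D> is nullable, so FOLLOW(<D>) ⊇ FOLLOW(<E>) = {u, v}; in <E>→<D> v <D> <D> (occurrence 3), the suffix after <D> is empty, so FOLLOW(<D>) ⊇ FOLLOW(<E>) = {u, v}. Thus FOLLOW(<D>) = {$, u, v}.

{$, u, v}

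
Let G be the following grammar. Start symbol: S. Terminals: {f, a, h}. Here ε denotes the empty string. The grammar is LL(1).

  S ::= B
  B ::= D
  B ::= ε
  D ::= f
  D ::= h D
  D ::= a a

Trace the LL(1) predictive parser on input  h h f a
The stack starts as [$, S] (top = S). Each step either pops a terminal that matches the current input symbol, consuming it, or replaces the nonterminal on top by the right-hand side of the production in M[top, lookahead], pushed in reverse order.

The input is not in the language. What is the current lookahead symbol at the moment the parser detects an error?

a

step 1: stack=$ S  input=h h f a $  — expand S ::= B
step 2: stack=$ B  input=h h f a $  — expand B ::= D
step 3: stack=$ D  input=h h f a $  — expand D ::= h D
step 4: stack=$ D h  input=h h f a $  — match h
step 5: stack=$ D  input=h f a $  — expand D ::= h D
step 6: stack=$ D h  input=h f a $  — match h
step 7: stack=$ D  input=f a $  — expand D ::= f
step 8: stack=$ f  input=f a $  — match f
step 9: stack=$  input=a $  — error: stack empty but input remains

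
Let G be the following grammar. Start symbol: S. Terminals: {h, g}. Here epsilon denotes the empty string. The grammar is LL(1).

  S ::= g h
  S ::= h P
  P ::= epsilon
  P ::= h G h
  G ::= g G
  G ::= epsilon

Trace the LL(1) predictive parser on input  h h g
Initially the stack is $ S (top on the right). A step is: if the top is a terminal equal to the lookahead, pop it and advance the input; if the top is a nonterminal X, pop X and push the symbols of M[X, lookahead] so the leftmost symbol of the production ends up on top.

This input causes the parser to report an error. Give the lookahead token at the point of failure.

$

     Stack    Input    Action
  1  $ S      h h g $  expand S ::= h P
  2  $ P h    h h g $  match h
  3  $ P      h g $    expand P ::= h G h
  4  $ h G h  h g $    match h
  5  $ h G    g $      expand G ::= g G
  6  $ h G g  g $      match g
  7  $ h G    $        error: M[G, $] is empty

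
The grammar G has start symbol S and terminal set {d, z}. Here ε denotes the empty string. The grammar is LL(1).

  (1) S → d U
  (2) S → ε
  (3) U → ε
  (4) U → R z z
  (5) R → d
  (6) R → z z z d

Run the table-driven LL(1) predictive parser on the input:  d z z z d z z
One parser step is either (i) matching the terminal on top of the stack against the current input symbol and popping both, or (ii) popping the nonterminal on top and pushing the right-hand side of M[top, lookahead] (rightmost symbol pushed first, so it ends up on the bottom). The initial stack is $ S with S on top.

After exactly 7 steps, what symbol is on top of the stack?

d

     Stack          Input            Action
  1  $ S            d z z z d z z $  expand S → d U
  2  $ U d          d z z z d z z $  match d
  3  $ U            z z z d z z $    expand U → R z z
  4  $ z z R        z z z d z z $    expand R → z z z d
  5  $ z z d z z z  z z z d z z $    match z
  6  $ z z d z z    z z d z z $      match z
  7  $ z z d z      z d z z $        match z
Stack after step 7: $ z z d (top = d).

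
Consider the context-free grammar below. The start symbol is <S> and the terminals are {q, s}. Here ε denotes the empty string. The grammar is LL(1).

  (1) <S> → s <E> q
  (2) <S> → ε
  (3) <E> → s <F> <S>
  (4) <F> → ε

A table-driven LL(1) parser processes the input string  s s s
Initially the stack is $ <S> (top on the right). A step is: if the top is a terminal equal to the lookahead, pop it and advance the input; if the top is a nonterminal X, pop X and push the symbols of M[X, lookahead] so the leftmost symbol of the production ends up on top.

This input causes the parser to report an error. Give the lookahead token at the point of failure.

step 1: stack=$ <S>  input=s s s $  — expand <S> → s <E> q
step 2: stack=$ q <E> s  input=s s s $  — match s
step 3: stack=$ q <E>  input=s s $  — expand <E> → s <F> <S>
step 4: stack=$ q <S> <F> s  input=s s $  — match s
step 5: stack=$ q <S> <F>  input=s $  — expand <F> → ε
step 6: stack=$ q <S>  input=s $  — expand <S> → s <E> q
step 7: stack=$ q q <E> s  input=s $  — match s
step 8: stack=$ q q <E>  input=$  — error: M[<E>, $] is empty

$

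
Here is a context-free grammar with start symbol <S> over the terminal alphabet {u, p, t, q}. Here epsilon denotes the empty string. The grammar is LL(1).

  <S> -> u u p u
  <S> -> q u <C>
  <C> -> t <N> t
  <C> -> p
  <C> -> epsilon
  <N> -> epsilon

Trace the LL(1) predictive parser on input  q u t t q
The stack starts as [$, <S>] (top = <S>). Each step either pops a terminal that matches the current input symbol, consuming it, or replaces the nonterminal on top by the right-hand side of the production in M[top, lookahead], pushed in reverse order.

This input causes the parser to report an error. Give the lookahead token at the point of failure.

q

step 1: stack=$ <S>  input=q u t t q $  — expand <S> -> q u <C>
step 2: stack=$ <C> u q  input=q u t t q $  — match q
step 3: stack=$ <C> u  input=u t t q $  — match u
step 4: stack=$ <C>  input=t t q $  — expand <C> -> t <N> t
step 5: stack=$ t <N> t  input=t t q $  — match t
step 6: stack=$ t <N>  input=t q $  — expand <N> -> epsilon
step 7: stack=$ t  input=t q $  — match t
step 8: stack=$  input=q $  — error: stack empty but input remains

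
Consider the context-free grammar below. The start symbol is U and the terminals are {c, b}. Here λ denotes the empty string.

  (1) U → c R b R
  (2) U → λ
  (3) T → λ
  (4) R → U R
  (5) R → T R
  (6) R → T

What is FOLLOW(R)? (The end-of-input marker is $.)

FIRST(U): from U→c R b R we get {c}; from U→λ we get {λ}. So FIRST(U) = {λ, c}.
FIRST(T): from T→λ we get {λ}. So FIRST(T) = {λ}.
FIRST(R): from R→U R we get {λ, c}; from R→T R we get {λ, c}; from R→T we get {λ}. So FIRST(R) = {λ, c}.
FOLLOW(U) includes $ since U is the start symbol.
FOLLOW(U): in R→U R, U is followed by R with FIRST {λ, c}; in R→U R, the suffix after U is nullable, so FOLLOW(U) ⊇ FOLLOW(R) = {$, b, c}. Thus FOLLOW(U) = {$, b, c}.
FOLLOW(R): in U→c R b R (occurrence 1), R is followed by b R with FIRST {b}; in U→c R b R (occurrence 2), the suffix after R is empty, so FOLLOW(R) ⊇ FOLLOW(U) = {$, b, c}; in R→U R, the suffix after R is empty (adds nothing new); in R→T R, the suffix after R is empty (adds nothing new). Thus FOLLOW(R) = {$, b, c}.
FOLLOW(T): in R→T R, T is followed by R with FIRST {λ, c}; in R→T R, the suffix after T is nullable, so FOLLOW(T) ⊇ FOLLOW(R) = {$, b, c}; in R→T, the suffix after T is empty, so FOLLOW(T) ⊇ FOLLOW(R) = {$, b, c}. Thus FOLLOW(T) = {$, b, c}.

{$, b, c}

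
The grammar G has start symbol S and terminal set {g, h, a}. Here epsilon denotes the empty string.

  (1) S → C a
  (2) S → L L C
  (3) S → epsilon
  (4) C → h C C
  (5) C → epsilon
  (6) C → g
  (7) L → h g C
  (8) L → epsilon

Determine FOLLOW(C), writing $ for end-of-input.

FIRST(C): from C→h C C we get {h}; from C→epsilon we get {epsilon}; from C→g we get {g}. So FIRST(C) = {epsilon, g, h}.
FIRST(L): from L→h g C we get {h}; from L→epsilon we get {epsilon}. So FIRST(L) = {epsilon, h}.
FIRST(S): from S→C a we get {a, g, h}; from S→L L C we get {epsilon, g, h}; from S→epsilon we get {epsilon}. So FIRST(S) = {epsilon, a, g, h}.
FOLLOW(S) includes $ since S is the start symbol.
FOLLOW(S): S appears on no right-hand side. Thus FOLLOW(S) = {$}.
FOLLOW(L): in S→L L C (occurrence 1), L is followed by L C with FIRST {epsilon, g, h}; in S→L L C (occurrence 1), the suffix after L is nullable, so FOLLOW(L) ⊇ FOLLOW(S) = {$}; in S→L L C (occurrence 2), L is followed by C with FIRST {epsilon, g, h}; in S→L L C (occurrence 2), the suffix after L is nullable, so FOLLOW(L) ⊇ FOLLOW(S) = {$}. Thus FOLLOW(L) = {$, g, h}.
FOLLOW(C): in S→C a, C is followed by a with FIRST {a}; in S→L L C, the suffix after C is empty, so FOLLOW(C) ⊇ FOLLOW(S) = {$}; in C→h C C (occurrence 1), C is followed by C with FIRST {epsilon, g, h}; in C→h C C (occurrence 1), the suffix after C is nullable (adds nothing new); in C→h C C (occurrence 2), the suffix after C is empty (adds nothing new); in L→h g C, the suffix after C is empty, so FOLLOW(C) ⊇ FOLLOW(L) = {$, g, h}. Thus FOLLOW(C) = {$, a, g, h}.

{$, a, g, h}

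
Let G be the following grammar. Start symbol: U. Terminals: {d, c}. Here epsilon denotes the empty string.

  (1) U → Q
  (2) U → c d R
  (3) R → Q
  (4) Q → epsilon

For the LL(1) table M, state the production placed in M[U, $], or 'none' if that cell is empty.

U → Q

FIRST(Q): from Q→epsilon we get {epsilon}. So FIRST(Q) = {epsilon}.
FIRST(U): from U→Q we get {epsilon}; from U→c d R we get {c}. So FIRST(U) = {epsilon, c}.
FIRST(R): from R→Q we get {epsilon}. So FIRST(R) = {epsilon}.
FOLLOW(U) includes $ since U is the start symbol.
FOLLOW(U): U appears on no right-hand side. Thus FOLLOW(U) = {$}.
For U → Q: FIRST(Q) = {epsilon}, so it goes in M[U, t] for t ∈ {}; since epsilon ∈ FIRST, also for every t ∈ FOLLOW(U) = {$}.
For U → c d R: FIRST(c d R) = {c}, so it goes in M[U, t] for t ∈ {c}.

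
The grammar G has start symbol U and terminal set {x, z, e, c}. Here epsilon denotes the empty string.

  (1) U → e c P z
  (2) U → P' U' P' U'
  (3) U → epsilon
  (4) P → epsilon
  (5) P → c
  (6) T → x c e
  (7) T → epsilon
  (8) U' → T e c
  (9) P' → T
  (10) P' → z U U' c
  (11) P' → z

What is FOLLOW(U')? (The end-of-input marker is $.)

FIRST(P): from P→epsilon we get {epsilon}; from P→c we get {c}. So FIRST(P) = {epsilon, c}.
FIRST(T): from T→x c e we get {x}; from T→epsilon we get {epsilon}. So FIRST(T) = {epsilon, x}.
FIRST(U'): from U'→T e c we get {e, x}. So FIRST(U') = {e, x}.
FIRST(P'): from P'→T we get {epsilon, x}; from P'→z U U' c we get {z}; from P'→z we get {z}. So FIRST(P') = {epsilon, x, z}.
FIRST(U): from U→e c P z we get {e}; from U→P' U' P' U' we get {e, x, z}; from U→epsilon we get {epsilon}. So FIRST(U) = {epsilon, e, x, z}.
FOLLOW(U) includes $ since U is the start symbol.
FOLLOW(U): in P'→z U U' c, U is followed by U' c with FIRST {e, x}. Thus FOLLOW(U) = {$, e, x}.
FOLLOW(P): in U→e c P z, P is followed by z with FIRST {z}. Thus FOLLOW(P) = {z}.
FOLLOW(U'): in U→P' U' P' U' (occurrence 1), U' is followed by P' U' with FIRST {e, x, z}; in U→P' U' P' U' (occurrence 2), the suffix after U' is empty, so FOLLOW(U') ⊇ FOLLOW(U) = {$, e, x}; in P'→z U U' c, U' is followed by c with FIRST {c}. Thus FOLLOW(U') = {$, c, e, x, z}.
FOLLOW(P'): in U→P' U' P' U' (occurrence 1), P' is followed by U' P' U' with FIRST {e, x}; in U→P' U' P' U' (occurrence 2), P' is followed by U' with FIRST {e, x}. Thus FOLLOW(P') = {e, x}.
FOLLOW(T): in U'→T e c, T is followed by e c with FIRST {e}; in P'→T, the suffix after T is empty, so FOLLOW(T) ⊇ FOLLOW(P') = {e, x}. Thus FOLLOW(T) = {e, x}.

{$, c, e, x, z}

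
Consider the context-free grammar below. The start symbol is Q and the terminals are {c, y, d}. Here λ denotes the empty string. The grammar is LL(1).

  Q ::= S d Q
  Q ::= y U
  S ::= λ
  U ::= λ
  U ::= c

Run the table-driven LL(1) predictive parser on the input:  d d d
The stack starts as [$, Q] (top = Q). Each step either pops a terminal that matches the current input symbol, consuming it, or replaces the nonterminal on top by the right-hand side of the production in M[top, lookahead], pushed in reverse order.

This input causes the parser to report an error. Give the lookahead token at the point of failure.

$

step 1: stack=$ Q  input=d d d $  — expand Q ::= S d Q
step 2: stack=$ Q d S  input=d d d $  — expand S ::= λ
step 3: stack=$ Q d  input=d d d $  — match d
step 4: stack=$ Q  input=d d $  — expand Q ::= S d Q
step 5: stack=$ Q d S  input=d d $  — expand S ::= λ
step 6: stack=$ Q d  input=d d $  — match d
step 7: stack=$ Q  input=d $  — expand Q ::= S d Q
step 8: stack=$ Q d S  input=d $  — expand S ::= λ
step 9: stack=$ Q d  input=d $  — match d
step 10: stack=$ Q  input=$  — error: M[Q, $] is empty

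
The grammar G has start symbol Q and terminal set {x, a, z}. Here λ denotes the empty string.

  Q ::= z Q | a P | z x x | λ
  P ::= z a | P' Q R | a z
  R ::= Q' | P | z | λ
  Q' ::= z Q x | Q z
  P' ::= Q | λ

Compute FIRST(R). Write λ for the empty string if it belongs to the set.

FIRST(Q): from Q::=z Q we get {z}; from Q::=a P we get {a}; from Q::=z x x we get {z}; from Q::=λ we get {λ}. So FIRST(Q) = {λ, a, z}.
FIRST(Q'): from Q'::=z Q x we get {z}; from Q'::=Q z we get {a, z}. So FIRST(Q') = {a, z}.
FIRST(P'): from P'::=Q we get {λ, a, z}; from P'::=λ we get {λ}. So FIRST(P') = {λ, a, z}.
FIRST(P): from P::=z a we get {z}; from P::=P' Q R we get {λ, a, z}; from P::=a z we get {a}. So FIRST(P) = {λ, a, z}.
FIRST(R): from R::=Q' we get {a, z}; from R::=P we get {λ, a, z}; from R::=z we get {z}; from R::=λ we get {λ}. So FIRST(R) = {λ, a, z}.

{λ, a, z}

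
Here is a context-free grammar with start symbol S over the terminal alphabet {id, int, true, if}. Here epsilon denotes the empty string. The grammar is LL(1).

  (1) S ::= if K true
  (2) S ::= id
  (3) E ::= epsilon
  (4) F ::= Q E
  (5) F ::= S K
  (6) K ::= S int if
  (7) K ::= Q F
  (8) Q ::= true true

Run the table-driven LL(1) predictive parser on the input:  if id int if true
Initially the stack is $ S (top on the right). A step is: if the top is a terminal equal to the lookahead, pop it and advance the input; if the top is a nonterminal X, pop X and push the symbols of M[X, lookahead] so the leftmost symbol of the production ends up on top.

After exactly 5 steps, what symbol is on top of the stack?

int

     Stack             Input                Action
  1  $ S               if id int if true $  expand S ::= if K true
  2  $ true K if       if id int if true $  match if
  3  $ true K          id int if true $     expand K ::= S int if
  4  $ true if int S   id int if true $     expand S ::= id
  5  $ true if int id  id int if true $     match id
Stack after step 5: $ true if int (top = int).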